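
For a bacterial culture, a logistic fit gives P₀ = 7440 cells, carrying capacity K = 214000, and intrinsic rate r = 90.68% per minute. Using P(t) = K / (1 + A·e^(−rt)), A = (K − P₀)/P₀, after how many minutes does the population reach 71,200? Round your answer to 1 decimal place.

t ≈ 2.9 minutes

A = (214000 − 7440)/7440 = 27.76344
71200 = 214000/(1 + 27.76344·e^(−0.9068t)) → 1 + 27.76344·e^(−0.9068t) = 3.00562
e^(−0.9068t) = 0.07224 → t = ln(13.84284)/0.9068 = 2.62777/0.9068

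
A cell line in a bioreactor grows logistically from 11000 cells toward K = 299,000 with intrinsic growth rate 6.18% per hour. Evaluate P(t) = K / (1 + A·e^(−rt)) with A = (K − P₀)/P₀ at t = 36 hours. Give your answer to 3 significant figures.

A = (299000 − 11000)/11000 = 26.18182
P(36) = 299000 / (1 + 26.18182·e^(−0.0618·36)) = 299000 / (1 + 26.18182·0.108089)
= 299000 / 3.82997 ≈ 78068.55

≈ 78,100 cells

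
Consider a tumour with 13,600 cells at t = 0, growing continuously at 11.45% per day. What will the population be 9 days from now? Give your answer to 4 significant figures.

P(9) = 13600 · e^(0.1145·9) = 13600 · e^(1.0305)
= 13600 · 2.80247 ≈ 38113.55

≈ 38,110 cells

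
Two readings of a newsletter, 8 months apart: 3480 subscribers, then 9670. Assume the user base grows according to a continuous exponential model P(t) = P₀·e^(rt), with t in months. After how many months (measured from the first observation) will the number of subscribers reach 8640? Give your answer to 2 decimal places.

t ≈ 7.12 months

r = ln(9670/3480) / 8 ≈ 0.12775 per month
t = ln(8640/3480) / r = 0.90937 / 0.12775 ≈ 7.118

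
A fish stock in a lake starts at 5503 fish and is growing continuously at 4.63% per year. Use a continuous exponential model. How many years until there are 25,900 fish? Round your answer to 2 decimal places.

25900 = 5503 · e^(0.0463·t)
t = ln(25900/5503) / 0.0463 = ln(4.70652) / 0.0463 = 1.54895 / 0.0463

t ≈ 33.45 years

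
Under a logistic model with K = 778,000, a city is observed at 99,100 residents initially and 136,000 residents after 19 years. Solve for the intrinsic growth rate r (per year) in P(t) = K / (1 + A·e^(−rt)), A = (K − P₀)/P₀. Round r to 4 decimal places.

r ≈ 0.0196 per year

A = (778000 − 99100)/99100 = 6.85066
136000 = 778000/(1 + 6.85066·e^(−r·19)) → e^(−19r) = (5.72059 − 1)/6.85066 = 0.689071
r = −ln(0.689071)/19 = 0.37241/19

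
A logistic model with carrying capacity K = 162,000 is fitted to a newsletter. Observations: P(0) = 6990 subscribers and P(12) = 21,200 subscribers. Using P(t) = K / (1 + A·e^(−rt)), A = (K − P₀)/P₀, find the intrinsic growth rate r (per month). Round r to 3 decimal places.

r ≈ 0.100 per month

A = (162000 − 6990)/6990 = 22.17597
21200 = 162000/(1 + 22.17597·e^(−r·12)) → e^(−12r) = (7.64151 − 1)/22.17597 = 0.299491
r = −ln(0.299491)/12 = 1.20567/12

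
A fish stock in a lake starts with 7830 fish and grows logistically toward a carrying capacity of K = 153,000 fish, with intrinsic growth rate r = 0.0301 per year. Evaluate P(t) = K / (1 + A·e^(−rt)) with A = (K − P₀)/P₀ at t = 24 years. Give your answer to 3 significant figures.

≈ 15,300 fish

A = (153000 − 7830)/7830 = 18.54023
P(24) = 153000 / (1 + 18.54023·e^(−0.0301·24)) = 153000 / (1 + 18.54023·0.485585)
= 153000 / 10.00287 ≈ 15295.62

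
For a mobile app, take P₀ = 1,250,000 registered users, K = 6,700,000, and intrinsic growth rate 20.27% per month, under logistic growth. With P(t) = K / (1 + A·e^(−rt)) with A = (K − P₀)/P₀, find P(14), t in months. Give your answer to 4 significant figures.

≈ 5,337,000 registered users

A = (6700000 − 1250000)/1250000 = 4.36
P(14) = 6700000 / (1 + 4.36·e^(−0.2027·14)) = 6700000 / (1 + 4.36·0.058554)
= 6700000 / 1.2553 ≈ 5337382.57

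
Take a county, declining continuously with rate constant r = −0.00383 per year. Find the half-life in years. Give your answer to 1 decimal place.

half-life = ln(2) / |r| = 0.69315 / 0.00383

half-life ≈ 181.0 years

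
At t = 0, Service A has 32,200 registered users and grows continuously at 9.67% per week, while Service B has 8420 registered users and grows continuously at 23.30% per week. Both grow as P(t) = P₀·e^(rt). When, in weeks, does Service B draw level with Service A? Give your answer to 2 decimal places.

t ≈ 9.84 weeks

32200·e^(0.0967t) = 8420·e^(0.233t)
32200/8420 = e^((0.233 − 0.0967)t) → ln(3.82423) = 0.1363·t
t = 1.34136 / 0.1363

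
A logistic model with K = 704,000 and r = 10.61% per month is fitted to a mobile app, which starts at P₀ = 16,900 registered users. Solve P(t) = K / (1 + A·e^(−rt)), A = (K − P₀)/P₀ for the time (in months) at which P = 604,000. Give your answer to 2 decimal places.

t ≈ 51.87 months

A = (704000 − 16900)/16900 = 40.6568
604000 = 704000/(1 + 40.6568·e^(−0.1061t)) → 1 + 40.6568·e^(−0.1061t) = 1.16556
e^(−0.1061t) = 0.004072 → t = ln(245.5671)/0.1061 = 5.50357/0.1061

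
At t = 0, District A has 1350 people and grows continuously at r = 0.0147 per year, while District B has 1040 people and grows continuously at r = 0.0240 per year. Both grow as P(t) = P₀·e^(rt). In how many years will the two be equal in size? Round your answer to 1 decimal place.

1350·e^(0.0147t) = 1040·e^(0.024t)
1350/1040 = e^((0.024 − 0.0147)t) → ln(1.29808) = 0.0093·t
t = 0.26088 / 0.0093

t ≈ 28.1 years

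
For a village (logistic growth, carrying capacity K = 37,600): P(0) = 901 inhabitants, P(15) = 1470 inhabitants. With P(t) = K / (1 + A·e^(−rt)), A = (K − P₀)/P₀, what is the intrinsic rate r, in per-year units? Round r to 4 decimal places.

r ≈ 0.0337 per year

A = (37600 − 901)/901 = 40.73141
1470 = 37600/(1 + 40.73141·e^(−r·15)) → e^(−15r) = (25.57823 − 1)/40.73141 = 0.603422
r = −ln(0.603422)/15 = 0.50514/15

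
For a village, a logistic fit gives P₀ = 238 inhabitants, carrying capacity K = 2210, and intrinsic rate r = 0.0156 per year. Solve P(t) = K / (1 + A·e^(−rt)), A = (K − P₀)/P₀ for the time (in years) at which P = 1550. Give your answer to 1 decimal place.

A = (2210 − 238)/238 = 8.28571
1550 = 2210/(1 + 8.28571·e^(−0.0156t)) → 1 + 8.28571·e^(−0.0156t) = 1.42581
e^(−0.0156t) = 0.05139 → t = ln(19.45887)/0.0156 = 2.9683/0.0156

t ≈ 190.3 years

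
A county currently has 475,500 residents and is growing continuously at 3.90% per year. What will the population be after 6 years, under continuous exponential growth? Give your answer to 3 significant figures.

P(6) = 475500 · e^(0.039·6) = 475500 · e^(0.234)
= 475500 · 1.26364 ≈ 600862.96

≈ 601,000 residents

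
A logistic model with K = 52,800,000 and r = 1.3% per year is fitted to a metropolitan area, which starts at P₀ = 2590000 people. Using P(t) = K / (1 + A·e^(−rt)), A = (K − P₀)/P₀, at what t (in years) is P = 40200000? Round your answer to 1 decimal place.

t ≈ 317.3 years

A = (52800000 − 2590000)/2590000 = 19.3861
40200000 = 52800000/(1 + 19.3861·e^(−0.013t)) → 1 + 19.3861·e^(−0.013t) = 1.31343
e^(−0.013t) = 0.016168 → t = ln(61.85089)/0.013 = 4.12473/0.013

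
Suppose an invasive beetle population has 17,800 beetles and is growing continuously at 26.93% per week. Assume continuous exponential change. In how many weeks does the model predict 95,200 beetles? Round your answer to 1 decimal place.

95200 = 17800 · e^(0.2693·t)
t = ln(95200/17800) / 0.2693 = ln(5.34831) / 0.2693 = 1.67678 / 0.2693

t ≈ 6.2 weeks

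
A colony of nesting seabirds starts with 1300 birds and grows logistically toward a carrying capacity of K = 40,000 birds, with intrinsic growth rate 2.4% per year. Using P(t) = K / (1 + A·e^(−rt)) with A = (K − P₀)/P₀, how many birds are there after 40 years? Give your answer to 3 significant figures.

A = (40000 − 1300)/1300 = 29.76923
P(40) = 40000 / (1 + 29.76923·e^(−0.024·40)) = 40000 / (1 + 29.76923·0.382893)
= 40000 / 12.39843 ≈ 3226.22

≈ 3,230 birds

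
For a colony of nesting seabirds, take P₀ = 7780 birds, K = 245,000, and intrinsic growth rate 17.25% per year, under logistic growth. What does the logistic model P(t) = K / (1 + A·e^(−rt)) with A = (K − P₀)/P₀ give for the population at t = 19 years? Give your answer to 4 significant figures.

A = (245000 − 7780)/7780 = 30.491
P(19) = 245000 / (1 + 30.491·e^(−0.1725·19)) = 245000 / (1 + 30.491·0.037722)
= 245000 / 2.1502 ≈ 113943.14

≈ 113,900 birds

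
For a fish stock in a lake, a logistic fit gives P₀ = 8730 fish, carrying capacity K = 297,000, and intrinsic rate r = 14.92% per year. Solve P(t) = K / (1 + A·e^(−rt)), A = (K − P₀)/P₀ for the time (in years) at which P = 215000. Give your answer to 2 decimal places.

t ≈ 29.90 years

A = (297000 − 8730)/8730 = 33.02062
215000 = 297000/(1 + 33.02062·e^(−0.1492t)) → 1 + 33.02062·e^(−0.1492t) = 1.3814
e^(−0.1492t) = 0.01155 → t = ln(86.57845)/0.1492 = 4.46105/0.1492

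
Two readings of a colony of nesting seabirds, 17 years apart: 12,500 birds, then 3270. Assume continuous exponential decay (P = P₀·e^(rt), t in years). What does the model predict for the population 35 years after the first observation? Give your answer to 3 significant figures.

r = ln(3270/12500) / 17 ≈ -0.078879 per year
P(35) = 12500 · e^(-0.078879·35) = 12500 · 0.06324 ≈ 790.55

≈ 791 birds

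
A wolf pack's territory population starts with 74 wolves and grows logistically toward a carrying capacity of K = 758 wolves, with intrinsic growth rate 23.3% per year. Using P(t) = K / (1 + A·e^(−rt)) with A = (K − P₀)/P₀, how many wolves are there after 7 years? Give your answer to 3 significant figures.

A = (758 − 74)/74 = 9.24324
P(7) = 758 / (1 + 9.24324·e^(−0.233·7)) = 758 / (1 + 9.24324·0.195734)
= 758 / 2.80921 ≈ 269.83

≈ 270 wolves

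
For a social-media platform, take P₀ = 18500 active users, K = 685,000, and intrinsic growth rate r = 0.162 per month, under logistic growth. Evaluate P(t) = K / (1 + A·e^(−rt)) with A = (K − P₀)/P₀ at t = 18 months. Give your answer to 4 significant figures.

≈ 232,100 active users

A = (685000 − 18500)/18500 = 36.02703
P(18) = 685000 / (1 + 36.02703·e^(−0.162·18)) = 685000 / (1 + 36.02703·0.05415)
= 685000 / 2.95086 ≈ 232135.85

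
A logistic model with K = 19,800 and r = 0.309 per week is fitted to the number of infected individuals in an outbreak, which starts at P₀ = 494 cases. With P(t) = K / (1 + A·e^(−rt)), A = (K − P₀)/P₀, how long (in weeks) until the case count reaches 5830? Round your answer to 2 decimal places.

A = (19800 − 494)/494 = 39.08097
5830 = 19800/(1 + 39.08097·e^(−0.309t)) → 1 + 39.08097·e^(−0.309t) = 3.39623
e^(−0.309t) = 0.061314 → t = ln(16.30938)/0.309 = 2.79174/0.309

t ≈ 9.03 weeks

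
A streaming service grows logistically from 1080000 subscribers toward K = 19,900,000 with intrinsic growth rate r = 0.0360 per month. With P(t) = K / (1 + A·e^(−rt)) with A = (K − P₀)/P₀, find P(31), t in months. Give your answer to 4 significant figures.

≈ 2,966,000 subscribers

A = (19900000 − 1080000)/1080000 = 17.42593
P(31) = 19900000 / (1 + 17.42593·e^(−0.036·31)) = 19900000 / (1 + 17.42593·0.327588)
= 19900000 / 6.70852 ≈ 2966378.86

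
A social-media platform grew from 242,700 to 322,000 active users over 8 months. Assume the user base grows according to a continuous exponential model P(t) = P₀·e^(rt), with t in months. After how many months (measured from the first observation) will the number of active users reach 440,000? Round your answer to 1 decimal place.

t ≈ 16.8 months

r = ln(322000/242700) / 8 ≈ 0.035341 per month
t = ln(440000/242700) / r = 0.59495 / 0.035341 ≈ 16.835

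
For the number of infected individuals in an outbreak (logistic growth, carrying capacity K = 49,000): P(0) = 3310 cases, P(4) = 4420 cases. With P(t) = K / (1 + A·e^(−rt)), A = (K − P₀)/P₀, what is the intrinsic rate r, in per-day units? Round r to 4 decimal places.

r ≈ 0.0784 per day

A = (49000 − 3310)/3310 = 13.80363
4420 = 49000/(1 + 13.80363·e^(−r·4)) → e^(−4r) = (11.08597 − 1)/13.80363 = 0.730676
r = −ln(0.730676)/4 = 0.31379/4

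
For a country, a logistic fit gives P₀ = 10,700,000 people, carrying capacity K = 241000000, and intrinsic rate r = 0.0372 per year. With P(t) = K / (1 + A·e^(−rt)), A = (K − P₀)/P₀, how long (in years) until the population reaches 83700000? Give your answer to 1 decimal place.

t ≈ 65.5 years

A = (241000000 − 10700000)/10700000 = 21.52336
83700000 = 241000000/(1 + 21.52336·e^(−0.0372t)) → 1 + 21.52336·e^(−0.0372t) = 2.87933
e^(−0.0372t) = 0.087316 → t = ln(11.45267)/0.0372 = 2.43822/0.0372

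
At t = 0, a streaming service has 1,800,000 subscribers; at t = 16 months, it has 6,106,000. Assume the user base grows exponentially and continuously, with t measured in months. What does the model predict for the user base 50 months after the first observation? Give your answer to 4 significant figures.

r = ln(6106000/1800000) / 16 ≈ 0.076343 per month
P(50) = 1800000 · e^(0.076343·50) = 1800000 · 45.47403 ≈ 81853249.75

≈ 81,850,000 subscribers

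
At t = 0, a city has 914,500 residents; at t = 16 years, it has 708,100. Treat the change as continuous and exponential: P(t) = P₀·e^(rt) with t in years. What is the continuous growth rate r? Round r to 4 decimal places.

r ≈ -0.0160 per year

708100 = 914500 · e^(r·16)
e^(16r) = 708100/914500 = 0.7743
r = ln(0.7743) / 16 = -0.25579 / 16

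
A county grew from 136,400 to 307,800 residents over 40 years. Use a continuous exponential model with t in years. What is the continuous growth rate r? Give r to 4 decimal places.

307800 = 136400 · e^(r·40)
e^(40r) = 307800/136400 = 2.2566
r = ln(2.2566) / 40 = 0.81386 / 40

r ≈ 0.0203 per year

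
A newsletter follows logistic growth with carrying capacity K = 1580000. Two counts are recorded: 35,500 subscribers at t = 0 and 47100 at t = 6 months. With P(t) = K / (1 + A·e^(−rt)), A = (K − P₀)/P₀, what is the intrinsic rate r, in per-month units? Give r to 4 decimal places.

r ≈ 0.0484 per month

A = (1580000 − 35500)/35500 = 43.50704
47100 = 1580000/(1 + 43.50704·e^(−r·6)) → e^(−6r) = (33.54565 − 1)/43.50704 = 0.748055
r = −ln(0.748055)/6 = 0.29028/6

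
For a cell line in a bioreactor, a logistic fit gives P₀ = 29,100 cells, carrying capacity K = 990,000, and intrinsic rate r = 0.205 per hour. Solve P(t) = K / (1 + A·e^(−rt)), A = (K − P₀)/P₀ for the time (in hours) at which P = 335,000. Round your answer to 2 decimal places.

A = (990000 − 29100)/29100 = 33.02062
335000 = 990000/(1 + 33.02062·e^(−0.205t)) → 1 + 33.02062·e^(−0.205t) = 2.95522
e^(−0.205t) = 0.059212 → t = ln(16.88841)/0.205 = 2.82663/0.205

t ≈ 13.79 hours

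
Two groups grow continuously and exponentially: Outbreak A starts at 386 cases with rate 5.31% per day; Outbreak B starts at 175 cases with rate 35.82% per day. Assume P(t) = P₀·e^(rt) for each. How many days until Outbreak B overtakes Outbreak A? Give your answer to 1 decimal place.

t ≈ 2.6 days

386·e^(0.0531t) = 175·e^(0.3582t)
386/175 = e^((0.3582 − 0.0531)t) → ln(2.20571) = 0.3051·t
t = 0.79105 / 0.3051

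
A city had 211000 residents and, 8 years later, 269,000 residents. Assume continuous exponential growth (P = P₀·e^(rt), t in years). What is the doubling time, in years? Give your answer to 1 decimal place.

r = ln(269000/211000) / 8 = ln(1.27488) / 8 ≈ 0.030357 per year
doubling time = ln 2 / |r| = 0.69315 / 0.030357

doubling time ≈ 22.8 years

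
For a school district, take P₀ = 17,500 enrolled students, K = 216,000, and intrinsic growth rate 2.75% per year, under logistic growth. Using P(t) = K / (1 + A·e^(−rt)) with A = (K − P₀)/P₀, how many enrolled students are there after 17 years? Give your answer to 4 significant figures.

≈ 26,640 enrolled students

A = (216000 − 17500)/17500 = 11.34286
P(17) = 216000 / (1 + 11.34286·e^(−0.0275·17)) = 216000 / (1 + 11.34286·0.626567)
= 216000 / 8.10706 ≈ 26643.45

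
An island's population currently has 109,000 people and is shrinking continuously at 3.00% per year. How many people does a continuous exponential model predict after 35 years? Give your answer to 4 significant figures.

P(35) = 109000 · e^(-0.03·35) = 109000 · e^(-1.05)
= 109000 · 0.34994 ≈ 38143.21

≈ 38,140 people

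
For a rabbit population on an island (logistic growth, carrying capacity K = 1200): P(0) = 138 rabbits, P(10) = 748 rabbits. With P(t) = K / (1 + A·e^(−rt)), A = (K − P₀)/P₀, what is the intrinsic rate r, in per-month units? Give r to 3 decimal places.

A = (1200 − 138)/138 = 7.69565
748 = 1200/(1 + 7.69565·e^(−r·10)) → e^(−10r) = (1.60428 − 1)/7.69565 = 0.078522
r = −ln(0.078522)/10 = 2.54438/10

r ≈ 0.254 per month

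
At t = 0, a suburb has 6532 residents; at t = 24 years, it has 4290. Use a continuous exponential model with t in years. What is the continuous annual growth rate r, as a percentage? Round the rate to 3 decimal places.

r ≈ -1.752% per year

4290 = 6532 · e^(r·24)
e^(24r) = 4290/6532 = 0.65677
r = ln(0.65677) / 24 = -0.42043 / 24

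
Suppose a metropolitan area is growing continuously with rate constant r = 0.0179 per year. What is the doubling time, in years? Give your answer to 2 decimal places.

doubling time ≈ 38.72 years

doubling time = ln(2) / |r| = 0.69315 / 0.0179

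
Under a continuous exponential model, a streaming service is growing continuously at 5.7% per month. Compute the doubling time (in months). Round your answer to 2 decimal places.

doubling time ≈ 12.16 months

doubling time = ln(2) / |r| = 0.69315 / 0.057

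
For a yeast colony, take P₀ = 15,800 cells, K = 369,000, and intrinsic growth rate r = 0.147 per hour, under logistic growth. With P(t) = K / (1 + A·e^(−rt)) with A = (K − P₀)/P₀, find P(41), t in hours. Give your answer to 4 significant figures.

≈ 350,100 cells

A = (369000 − 15800)/15800 = 22.35443
P(41) = 369000 / (1 + 22.35443·e^(−0.147·41)) = 369000 / (1 + 22.35443·0.002413)
= 369000 / 1.05394 ≈ 350116.46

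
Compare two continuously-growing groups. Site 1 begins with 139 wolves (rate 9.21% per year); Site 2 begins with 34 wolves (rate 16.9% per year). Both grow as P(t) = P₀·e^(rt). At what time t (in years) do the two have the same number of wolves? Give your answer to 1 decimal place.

t ≈ 18.3 years

139·e^(0.0921t) = 34·e^(0.169t)
139/34 = e^((0.169 − 0.0921)t) → ln(4.08824) = 0.0769·t
t = 1.40811 / 0.0769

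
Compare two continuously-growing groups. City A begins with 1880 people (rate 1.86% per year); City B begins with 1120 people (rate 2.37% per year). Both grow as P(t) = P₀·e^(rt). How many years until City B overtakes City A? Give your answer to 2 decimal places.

t ≈ 101.56 years

1880·e^(0.0186t) = 1120·e^(0.0237t)
1880/1120 = e^((0.0237 − 0.0186)t) → ln(1.67857) = 0.0051·t
t = 0.51794 / 0.0051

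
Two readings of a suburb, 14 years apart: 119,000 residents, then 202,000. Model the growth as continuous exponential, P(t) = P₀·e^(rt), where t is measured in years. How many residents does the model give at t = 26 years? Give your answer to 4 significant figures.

r = ln(202000/119000) / 14 ≈ 0.037796 per year
P(26) = 119000 · e^(0.037796·26) = 119000 · 2.67165 ≈ 317926.39

≈ 317,900 residents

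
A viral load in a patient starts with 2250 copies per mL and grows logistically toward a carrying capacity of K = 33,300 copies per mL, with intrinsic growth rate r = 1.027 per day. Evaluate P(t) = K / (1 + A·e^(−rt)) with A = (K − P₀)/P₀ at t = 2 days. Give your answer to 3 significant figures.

≈ 12,000 copies per mL

A = (33300 − 2250)/2250 = 13.8
P(2) = 33300 / (1 + 13.8·e^(−1.027·2)) = 33300 / (1 + 13.8·0.128221)
= 33300 / 2.76945 ≈ 12024.05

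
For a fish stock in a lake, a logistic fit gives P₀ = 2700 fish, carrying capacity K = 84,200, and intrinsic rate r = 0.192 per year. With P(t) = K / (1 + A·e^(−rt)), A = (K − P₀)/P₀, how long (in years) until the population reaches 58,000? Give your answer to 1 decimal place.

t ≈ 21.9 years

A = (84200 − 2700)/2700 = 30.18519
58000 = 84200/(1 + 30.18519·e^(−0.192t)) → 1 + 30.18519·e^(−0.192t) = 1.45172
e^(−0.192t) = 0.014965 → t = ln(66.82217)/0.192 = 4.20203/0.192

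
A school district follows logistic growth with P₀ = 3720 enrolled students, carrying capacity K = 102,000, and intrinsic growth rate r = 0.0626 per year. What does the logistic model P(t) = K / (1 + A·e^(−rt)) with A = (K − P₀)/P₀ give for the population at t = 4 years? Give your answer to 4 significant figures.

A = (102000 − 3720)/3720 = 26.41935
P(4) = 102000 / (1 + 26.41935·e^(−0.0626·4)) = 102000 / (1 + 26.41935·0.778489)
= 102000 / 21.56719 ≈ 4729.41

≈ 4,729 enrolled students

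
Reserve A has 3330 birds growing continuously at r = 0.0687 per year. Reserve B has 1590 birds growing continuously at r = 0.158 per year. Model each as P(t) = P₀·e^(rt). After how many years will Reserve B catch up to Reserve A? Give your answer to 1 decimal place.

3330·e^(0.0687t) = 1590·e^(0.158t)
3330/1590 = e^((0.158 − 0.0687)t) → ln(2.09434) = 0.0893·t
t = 0.73924 / 0.0893

t ≈ 8.3 years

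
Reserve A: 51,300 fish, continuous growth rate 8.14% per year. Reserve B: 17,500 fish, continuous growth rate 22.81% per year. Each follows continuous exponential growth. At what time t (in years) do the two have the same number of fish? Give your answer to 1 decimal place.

t ≈ 7.3 years

51300·e^(0.0814t) = 17500·e^(0.2281t)
51300/17500 = e^((0.2281 − 0.0814)t) → ln(2.93143) = 0.1467·t
t = 1.07549 / 0.1467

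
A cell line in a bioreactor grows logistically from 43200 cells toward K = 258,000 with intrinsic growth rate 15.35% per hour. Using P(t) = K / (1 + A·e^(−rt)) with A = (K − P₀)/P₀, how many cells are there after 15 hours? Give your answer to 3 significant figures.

≈ 172,000 cells

A = (258000 − 43200)/43200 = 4.97222
P(15) = 258000 / (1 + 4.97222·e^(−0.1535·15)) = 258000 / (1 + 4.97222·0.100009)
= 258000 / 1.49726 ≈ 172314.24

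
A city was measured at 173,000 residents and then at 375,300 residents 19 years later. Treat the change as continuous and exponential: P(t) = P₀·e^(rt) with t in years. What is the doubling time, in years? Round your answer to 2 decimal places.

doubling time ≈ 17.01 years

r = ln(375300/173000) / 19 = ln(2.16936) / 19 ≈ 0.04076 per year
doubling time = ln 2 / |r| = 0.69315 / 0.04076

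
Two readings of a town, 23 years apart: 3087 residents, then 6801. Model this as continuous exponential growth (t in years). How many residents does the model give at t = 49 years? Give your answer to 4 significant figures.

r = ln(6801/3087) / 23 ≈ 0.034342 per year
P(49) = 3087 · e^(0.034342·49) = 3087 · 5.38042 ≈ 16609.35

≈ 16,610 residents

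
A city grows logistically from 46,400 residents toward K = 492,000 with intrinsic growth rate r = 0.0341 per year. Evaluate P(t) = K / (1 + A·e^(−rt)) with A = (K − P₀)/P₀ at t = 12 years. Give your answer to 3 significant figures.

A = (492000 − 46400)/46400 = 9.60345
P(12) = 492000 / (1 + 9.60345·e^(−0.0341·12)) = 492000 / (1 + 9.60345·0.664181)
= 492000 / 7.37843 ≈ 66680.84

≈ 66,700 residents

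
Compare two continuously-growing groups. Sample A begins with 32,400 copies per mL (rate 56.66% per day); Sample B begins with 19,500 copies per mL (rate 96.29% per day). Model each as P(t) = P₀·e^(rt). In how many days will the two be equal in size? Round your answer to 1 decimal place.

t ≈ 1.3 days

32400·e^(0.5666t) = 19500·e^(0.9629t)
32400/19500 = e^((0.9629 − 0.5666)t) → ln(1.66154) = 0.3963·t
t = 0.50774 / 0.3963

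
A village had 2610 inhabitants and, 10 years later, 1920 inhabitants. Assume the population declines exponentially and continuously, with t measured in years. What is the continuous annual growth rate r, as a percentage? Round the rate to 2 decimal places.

1920 = 2610 · e^(r·10)
e^(10r) = 1920/2610 = 0.73563
r = ln(0.73563) / 10 = -0.30703 / 10

r ≈ -3.07% per year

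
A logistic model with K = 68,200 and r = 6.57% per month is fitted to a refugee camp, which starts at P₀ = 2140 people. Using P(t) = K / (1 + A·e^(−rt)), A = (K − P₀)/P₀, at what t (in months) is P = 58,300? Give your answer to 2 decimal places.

t ≈ 79.19 months

A = (68200 − 2140)/2140 = 30.86916
58300 = 68200/(1 + 30.86916·e^(−0.0657t)) → 1 + 30.86916·e^(−0.0657t) = 1.16981
e^(−0.0657t) = 0.005501 → t = ln(181.78505)/0.0657 = 5.20282/0.0657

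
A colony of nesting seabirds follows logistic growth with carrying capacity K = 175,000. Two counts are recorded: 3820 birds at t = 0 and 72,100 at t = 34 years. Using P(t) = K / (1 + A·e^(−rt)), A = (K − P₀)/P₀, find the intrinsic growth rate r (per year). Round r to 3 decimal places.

A = (175000 − 3820)/3820 = 44.81152
72100 = 175000/(1 + 44.81152·e^(−r·34)) → e^(−34r) = (2.42718 − 1)/44.81152 = 0.031849
r = −ln(0.031849)/34 = 3.44676/34

r ≈ 0.101 per year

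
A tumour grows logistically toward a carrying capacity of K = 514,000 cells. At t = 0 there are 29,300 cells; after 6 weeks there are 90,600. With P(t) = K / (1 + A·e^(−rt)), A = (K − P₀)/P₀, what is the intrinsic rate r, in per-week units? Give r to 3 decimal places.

A = (514000 − 29300)/29300 = 16.54266
90600 = 514000/(1 + 16.54266·e^(−r·6)) → e^(−6r) = (5.67329 − 1)/16.54266 = 0.282499
r = −ln(0.282499)/6 = 1.26408/6

r ≈ 0.211 per week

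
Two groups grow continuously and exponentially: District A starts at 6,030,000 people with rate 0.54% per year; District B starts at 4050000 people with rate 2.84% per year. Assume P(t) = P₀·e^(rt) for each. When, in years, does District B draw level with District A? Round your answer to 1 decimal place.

t ≈ 17.3 years

6030000·e^(0.0054t) = 4050000·e^(0.0284t)
6030000/4050000 = e^((0.0284 − 0.0054)t) → ln(1.48889) = 0.023·t
t = 0.39803 / 0.023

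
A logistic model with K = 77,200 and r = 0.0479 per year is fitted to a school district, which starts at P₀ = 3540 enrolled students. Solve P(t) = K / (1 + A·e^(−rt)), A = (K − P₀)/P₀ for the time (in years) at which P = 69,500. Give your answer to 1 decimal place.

t ≈ 109.3 years

A = (77200 − 3540)/3540 = 20.80791
69500 = 77200/(1 + 20.80791·e^(−0.0479t)) → 1 + 20.80791·e^(−0.0479t) = 1.11079
e^(−0.0479t) = 0.005324 → t = ln(187.81165)/0.0479 = 5.23544/0.0479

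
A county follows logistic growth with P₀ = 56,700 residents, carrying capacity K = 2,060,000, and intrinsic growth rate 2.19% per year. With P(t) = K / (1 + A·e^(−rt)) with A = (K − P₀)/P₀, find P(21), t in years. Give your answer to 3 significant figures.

A = (2060000 − 56700)/56700 = 35.33157
P(21) = 2060000 / (1 + 35.33157·e^(−0.0219·21)) = 2060000 / (1 + 35.33157·0.631347)
= 2060000 / 23.30647 ≈ 88387.46

≈ 88,400 residents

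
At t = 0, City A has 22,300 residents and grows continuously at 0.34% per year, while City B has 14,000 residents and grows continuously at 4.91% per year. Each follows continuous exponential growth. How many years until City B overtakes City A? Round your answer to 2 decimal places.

t ≈ 10.19 years

22300·e^(0.0034t) = 14000·e^(0.0491t)
22300/14000 = e^((0.0491 − 0.0034)t) → ln(1.59286) = 0.0457·t
t = 0.46553 / 0.0457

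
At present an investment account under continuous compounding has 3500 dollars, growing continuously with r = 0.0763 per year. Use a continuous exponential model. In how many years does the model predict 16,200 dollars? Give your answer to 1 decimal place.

t ≈ 20.1 years

16200 = 3500 · e^(0.0763·t)
t = ln(16200/3500) / 0.0763 = ln(4.62857) / 0.0763 = 1.53225 / 0.0763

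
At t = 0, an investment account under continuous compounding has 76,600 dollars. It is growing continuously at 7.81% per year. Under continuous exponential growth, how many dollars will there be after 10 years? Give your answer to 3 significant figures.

≈ 167,000 dollars

P(10) = 76600 · e^(0.0781·10) = 76600 · e^(0.781)
= 76600 · 2.18365 ≈ 167267.96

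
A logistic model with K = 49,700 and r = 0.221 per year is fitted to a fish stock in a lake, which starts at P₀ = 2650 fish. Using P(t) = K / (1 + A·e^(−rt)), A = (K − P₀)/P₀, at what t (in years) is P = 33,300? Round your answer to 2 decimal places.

t ≈ 16.22 years

A = (49700 − 2650)/2650 = 17.75472
33300 = 49700/(1 + 17.75472·e^(−0.221t)) → 1 + 17.75472·e^(−0.221t) = 1.49249
e^(−0.221t) = 0.027739 → t = ln(36.05074)/0.221 = 3.58493/0.221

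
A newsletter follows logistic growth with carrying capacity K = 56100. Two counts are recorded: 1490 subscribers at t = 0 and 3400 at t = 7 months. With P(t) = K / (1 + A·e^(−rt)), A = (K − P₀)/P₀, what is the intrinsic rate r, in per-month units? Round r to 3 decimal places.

A = (56100 − 1490)/1490 = 36.65101
3400 = 56100/(1 + 36.65101·e^(−r·7)) → e^(−7r) = (16.5 − 1)/36.65101 = 0.422908
r = −ln(0.422908)/7 = 0.8606/7

r ≈ 0.123 per month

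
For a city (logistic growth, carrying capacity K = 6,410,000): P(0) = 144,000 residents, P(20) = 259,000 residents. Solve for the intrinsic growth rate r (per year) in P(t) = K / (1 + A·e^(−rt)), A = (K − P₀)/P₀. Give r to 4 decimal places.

A = (6410000 − 144000)/144000 = 43.51389
259000 = 6410000/(1 + 43.51389·e^(−r·20)) → e^(−20r) = (24.74903 − 1)/43.51389 = 0.545781
r = −ln(0.545781)/20 = 0.60554/20

r ≈ 0.0303 per year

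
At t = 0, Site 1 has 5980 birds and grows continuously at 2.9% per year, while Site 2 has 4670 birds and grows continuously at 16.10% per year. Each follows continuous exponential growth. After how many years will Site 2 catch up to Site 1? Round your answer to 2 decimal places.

t ≈ 1.87 years

5980·e^(0.029t) = 4670·e^(0.161t)
5980/4670 = e^((0.161 − 0.029)t) → ln(1.28051) = 0.132·t
t = 0.24726 / 0.132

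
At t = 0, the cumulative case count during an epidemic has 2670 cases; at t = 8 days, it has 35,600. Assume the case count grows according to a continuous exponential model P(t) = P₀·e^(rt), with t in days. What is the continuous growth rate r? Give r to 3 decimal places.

35600 = 2670 · e^(r·8)
e^(8r) = 35600/2670 = 13.33333
r = ln(13.33333) / 8 = 2.59027 / 8

r ≈ 0.324 per day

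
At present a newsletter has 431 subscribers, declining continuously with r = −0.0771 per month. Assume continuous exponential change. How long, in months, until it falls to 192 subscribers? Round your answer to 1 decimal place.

t ≈ 10.5 months

192 = 431 · e^(-0.0771·t)
t = ln(192/431) / -0.0771 = ln(0.44548) / -0.0771 = -0.80861 / -0.0771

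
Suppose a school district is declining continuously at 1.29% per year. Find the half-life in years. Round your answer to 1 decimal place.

half-life ≈ 53.7 years

half-life = ln(2) / |r| = 0.69315 / 0.0129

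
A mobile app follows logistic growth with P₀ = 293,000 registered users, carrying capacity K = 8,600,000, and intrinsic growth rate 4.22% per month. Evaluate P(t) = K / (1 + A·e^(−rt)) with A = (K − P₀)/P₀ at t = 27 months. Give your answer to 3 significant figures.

≈ 854,000 registered users

A = (8600000 − 293000)/293000 = 28.35154
P(27) = 8600000 / (1 + 28.35154·e^(−0.0422·27)) = 8600000 / (1 + 28.35154·0.320011)
= 8600000 / 10.0728 ≈ 853784.24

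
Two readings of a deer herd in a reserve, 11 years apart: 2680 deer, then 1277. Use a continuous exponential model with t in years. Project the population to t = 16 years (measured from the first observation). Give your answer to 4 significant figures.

r = ln(1277/2680) / 11 ≈ -0.067391 per year
P(16) = 2680 · e^(-0.067391·16) = 2680 · 0.34019 ≈ 911.7

≈ 911.7 deer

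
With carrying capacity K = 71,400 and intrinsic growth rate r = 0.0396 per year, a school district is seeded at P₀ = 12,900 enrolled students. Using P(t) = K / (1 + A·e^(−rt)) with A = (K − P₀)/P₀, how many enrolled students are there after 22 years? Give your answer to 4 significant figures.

A = (71400 − 12900)/12900 = 4.53488
P(22) = 71400 / (1 + 4.53488·e^(−0.0396·22)) = 71400 / (1 + 4.53488·0.418449)
= 71400 / 2.89762 ≈ 24640.93

≈ 24,640 enrolled students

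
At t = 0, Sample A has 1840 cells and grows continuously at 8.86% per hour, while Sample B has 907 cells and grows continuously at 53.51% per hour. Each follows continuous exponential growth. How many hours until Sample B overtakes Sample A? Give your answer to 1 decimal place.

t ≈ 1.6 hours

1840·e^(0.0886t) = 907·e^(0.5351t)
1840/907 = e^((0.5351 − 0.0886)t) → ln(2.02867) = 0.4465·t
t = 0.70738 / 0.4465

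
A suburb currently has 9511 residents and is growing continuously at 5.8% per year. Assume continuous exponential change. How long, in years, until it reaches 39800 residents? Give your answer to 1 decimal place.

t ≈ 24.7 years

39800 = 9511 · e^(0.058·t)
t = ln(39800/9511) / 0.058 = ln(4.18463) / 0.058 = 1.43142 / 0.058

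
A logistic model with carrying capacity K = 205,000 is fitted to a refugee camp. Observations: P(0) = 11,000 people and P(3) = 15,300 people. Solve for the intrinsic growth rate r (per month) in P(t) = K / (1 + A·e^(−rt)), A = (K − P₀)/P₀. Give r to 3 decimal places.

r ≈ 0.117 per month

A = (205000 − 11000)/11000 = 17.63636
15300 = 205000/(1 + 17.63636·e^(−r·3)) → e^(−3r) = (13.39869 − 1)/17.63636 = 0.703019
r = −ln(0.703019)/3 = 0.35237/3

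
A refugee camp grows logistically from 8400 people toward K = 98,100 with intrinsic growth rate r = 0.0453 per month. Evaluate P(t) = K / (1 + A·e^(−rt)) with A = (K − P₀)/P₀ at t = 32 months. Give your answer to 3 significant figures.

A = (98100 − 8400)/8400 = 10.67857
P(32) = 98100 / (1 + 10.67857·e^(−0.0453·32)) = 98100 / (1 + 10.67857·0.234664)
= 98100 / 3.50588 ≈ 27981.58

≈ 28,000 people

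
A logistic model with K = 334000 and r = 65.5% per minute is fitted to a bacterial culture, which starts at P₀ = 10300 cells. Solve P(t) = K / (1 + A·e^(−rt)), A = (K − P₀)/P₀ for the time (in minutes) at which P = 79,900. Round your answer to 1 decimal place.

A = (334000 − 10300)/10300 = 31.42718
79900 = 334000/(1 + 31.42718·e^(−0.655t)) → 1 + 31.42718·e^(−0.655t) = 4.18023
e^(−0.655t) = 0.101193 → t = ln(9.88206)/0.655 = 2.29072/0.655

t ≈ 3.5 minutes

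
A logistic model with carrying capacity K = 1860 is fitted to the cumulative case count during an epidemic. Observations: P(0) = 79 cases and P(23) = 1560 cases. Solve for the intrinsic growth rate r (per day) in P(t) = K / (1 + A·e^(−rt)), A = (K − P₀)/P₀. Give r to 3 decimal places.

A = (1860 − 79)/79 = 22.5443
1560 = 1860/(1 + 22.5443·e^(−r·23)) → e^(−23r) = (1.19231 − 1)/22.5443 = 0.00853
r = −ln(0.00853)/23 = 4.76414/23

r ≈ 0.207 per day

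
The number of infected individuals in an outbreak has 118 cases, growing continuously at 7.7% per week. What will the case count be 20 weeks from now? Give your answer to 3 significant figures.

P(20) = 118 · e^(0.077·20) = 118 · e^(1.54)
= 118 · 4.66459 ≈ 550.42

≈ 550 cases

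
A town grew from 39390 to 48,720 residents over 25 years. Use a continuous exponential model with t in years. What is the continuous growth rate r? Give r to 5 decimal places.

48720 = 39390 · e^(r·25)
e^(25r) = 48720/39390 = 1.23686
r = ln(1.23686) / 25 = 0.21258 / 25

r ≈ 0.00850 per year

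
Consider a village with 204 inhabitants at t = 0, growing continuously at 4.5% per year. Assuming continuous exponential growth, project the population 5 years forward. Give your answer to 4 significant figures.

≈ 255.5 inhabitants

P(5) = 204 · e^(0.045·5) = 204 · e^(0.225)
= 204 · 1.25232 ≈ 255.47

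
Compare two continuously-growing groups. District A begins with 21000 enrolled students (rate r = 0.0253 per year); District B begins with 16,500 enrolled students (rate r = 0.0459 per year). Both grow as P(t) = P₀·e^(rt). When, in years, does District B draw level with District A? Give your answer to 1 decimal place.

21000·e^(0.0253t) = 16500·e^(0.0459t)
21000/16500 = e^((0.0459 − 0.0253)t) → ln(1.27273) = 0.0206·t
t = 0.24116 / 0.0206

t ≈ 11.7 years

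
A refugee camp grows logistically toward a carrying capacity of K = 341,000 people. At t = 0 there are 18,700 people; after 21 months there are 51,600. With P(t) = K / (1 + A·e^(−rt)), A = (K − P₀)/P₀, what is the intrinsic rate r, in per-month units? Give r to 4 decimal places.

A = (341000 − 18700)/18700 = 17.23529
51600 = 341000/(1 + 17.23529·e^(−r·21)) → e^(−21r) = (6.60853 − 1)/17.23529 = 0.325409
r = −ln(0.325409)/21 = 1.12267/21

r ≈ 0.0535 per month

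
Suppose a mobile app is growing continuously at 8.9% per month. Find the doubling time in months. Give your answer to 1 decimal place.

doubling time = ln(2) / |r| = 0.69315 / 0.089

doubling time ≈ 7.8 months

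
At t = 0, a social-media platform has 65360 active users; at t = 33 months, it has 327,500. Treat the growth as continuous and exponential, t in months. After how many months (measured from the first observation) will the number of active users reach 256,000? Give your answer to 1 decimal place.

r = ln(327500/65360) / 33 ≈ 0.048836 per month
t = ln(256000/65360) / r = 1.36527 / 0.048836 ≈ 27.956

t ≈ 28.0 months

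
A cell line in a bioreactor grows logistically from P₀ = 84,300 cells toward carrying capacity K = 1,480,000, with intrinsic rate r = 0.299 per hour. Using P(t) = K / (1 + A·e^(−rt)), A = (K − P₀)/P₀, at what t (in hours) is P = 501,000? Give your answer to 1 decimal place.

t ≈ 7.1 hours

A = (1480000 − 84300)/84300 = 16.55635
501000 = 1480000/(1 + 16.55635·e^(−0.299t)) → 1 + 16.55635·e^(−0.299t) = 2.95409
e^(−0.299t) = 0.118027 → t = ln(8.47266)/0.299 = 2.13684/0.299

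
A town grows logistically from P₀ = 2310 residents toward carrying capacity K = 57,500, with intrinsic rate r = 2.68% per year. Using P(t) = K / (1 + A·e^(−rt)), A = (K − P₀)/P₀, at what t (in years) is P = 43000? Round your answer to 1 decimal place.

A = (57500 − 2310)/2310 = 23.89177
43000 = 57500/(1 + 23.89177·e^(−0.0268t)) → 1 + 23.89177·e^(−0.0268t) = 1.33721
e^(−0.0268t) = 0.014114 → t = ln(70.85147)/0.0268 = 4.26059/0.0268

t ≈ 159.0 years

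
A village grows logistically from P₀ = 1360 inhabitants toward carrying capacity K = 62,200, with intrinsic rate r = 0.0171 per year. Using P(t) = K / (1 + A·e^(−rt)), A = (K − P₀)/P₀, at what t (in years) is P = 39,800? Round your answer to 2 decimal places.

t ≈ 255.88 years

A = (62200 − 1360)/1360 = 44.73529
39800 = 62200/(1 + 44.73529·e^(−0.0171t)) → 1 + 44.73529·e^(−0.0171t) = 1.56281
e^(−0.0171t) = 0.012581 → t = ln(79.48503)/0.0171 = 4.37557/0.0171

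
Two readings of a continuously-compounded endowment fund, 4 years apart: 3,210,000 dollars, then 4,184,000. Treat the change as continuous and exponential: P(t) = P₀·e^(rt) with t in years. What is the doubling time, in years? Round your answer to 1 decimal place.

doubling time ≈ 10.5 years

r = ln(4184000/3210000) / 4 = ln(1.30343) / 4 ≈ 0.066249 per year
doubling time = ln 2 / |r| = 0.69315 / 0.066249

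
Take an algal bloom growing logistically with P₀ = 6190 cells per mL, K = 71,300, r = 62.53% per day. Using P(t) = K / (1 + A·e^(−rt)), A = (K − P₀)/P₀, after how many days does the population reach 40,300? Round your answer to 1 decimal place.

A = (71300 − 6190)/6190 = 10.51858
40300 = 71300/(1 + 10.51858·e^(−0.6253t)) → 1 + 10.51858·e^(−0.6253t) = 1.76923
e^(−0.6253t) = 0.073131 → t = ln(13.67415)/0.6253 = 2.61551/0.6253

t ≈ 4.2 days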